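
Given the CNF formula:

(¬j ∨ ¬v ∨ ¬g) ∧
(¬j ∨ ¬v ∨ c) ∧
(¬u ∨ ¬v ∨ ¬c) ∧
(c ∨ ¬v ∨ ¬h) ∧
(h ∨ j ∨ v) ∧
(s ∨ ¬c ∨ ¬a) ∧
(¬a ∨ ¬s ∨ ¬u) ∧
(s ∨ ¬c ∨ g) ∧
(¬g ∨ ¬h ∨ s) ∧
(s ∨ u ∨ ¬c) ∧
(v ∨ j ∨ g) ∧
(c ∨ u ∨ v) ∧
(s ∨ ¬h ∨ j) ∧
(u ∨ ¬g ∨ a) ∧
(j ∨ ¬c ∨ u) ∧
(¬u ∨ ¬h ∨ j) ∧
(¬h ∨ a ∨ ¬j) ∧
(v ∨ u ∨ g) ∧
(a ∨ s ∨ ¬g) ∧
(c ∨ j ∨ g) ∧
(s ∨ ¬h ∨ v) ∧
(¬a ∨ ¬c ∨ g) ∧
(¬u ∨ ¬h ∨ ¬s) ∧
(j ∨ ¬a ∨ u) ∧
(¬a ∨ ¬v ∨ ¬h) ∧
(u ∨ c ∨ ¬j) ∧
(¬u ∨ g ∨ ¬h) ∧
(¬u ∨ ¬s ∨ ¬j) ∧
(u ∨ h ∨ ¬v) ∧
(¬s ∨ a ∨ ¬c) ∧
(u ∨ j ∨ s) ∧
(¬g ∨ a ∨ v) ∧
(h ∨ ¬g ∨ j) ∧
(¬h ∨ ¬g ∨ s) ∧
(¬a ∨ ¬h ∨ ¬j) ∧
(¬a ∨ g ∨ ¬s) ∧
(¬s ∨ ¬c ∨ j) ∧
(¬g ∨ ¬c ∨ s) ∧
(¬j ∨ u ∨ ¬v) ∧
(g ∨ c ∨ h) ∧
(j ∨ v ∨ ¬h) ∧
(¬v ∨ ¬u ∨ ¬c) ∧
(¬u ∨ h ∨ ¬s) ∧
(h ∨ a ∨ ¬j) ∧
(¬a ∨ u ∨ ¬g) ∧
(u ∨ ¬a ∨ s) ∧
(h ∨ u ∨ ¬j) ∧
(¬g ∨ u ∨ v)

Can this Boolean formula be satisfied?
Yes

Yes, the formula is satisfiable.

One satisfying assignment is: c=False, v=False, h=False, g=True, u=True, j=True, s=False, a=True

Verification: With this assignment, all 48 clauses evaluate to true.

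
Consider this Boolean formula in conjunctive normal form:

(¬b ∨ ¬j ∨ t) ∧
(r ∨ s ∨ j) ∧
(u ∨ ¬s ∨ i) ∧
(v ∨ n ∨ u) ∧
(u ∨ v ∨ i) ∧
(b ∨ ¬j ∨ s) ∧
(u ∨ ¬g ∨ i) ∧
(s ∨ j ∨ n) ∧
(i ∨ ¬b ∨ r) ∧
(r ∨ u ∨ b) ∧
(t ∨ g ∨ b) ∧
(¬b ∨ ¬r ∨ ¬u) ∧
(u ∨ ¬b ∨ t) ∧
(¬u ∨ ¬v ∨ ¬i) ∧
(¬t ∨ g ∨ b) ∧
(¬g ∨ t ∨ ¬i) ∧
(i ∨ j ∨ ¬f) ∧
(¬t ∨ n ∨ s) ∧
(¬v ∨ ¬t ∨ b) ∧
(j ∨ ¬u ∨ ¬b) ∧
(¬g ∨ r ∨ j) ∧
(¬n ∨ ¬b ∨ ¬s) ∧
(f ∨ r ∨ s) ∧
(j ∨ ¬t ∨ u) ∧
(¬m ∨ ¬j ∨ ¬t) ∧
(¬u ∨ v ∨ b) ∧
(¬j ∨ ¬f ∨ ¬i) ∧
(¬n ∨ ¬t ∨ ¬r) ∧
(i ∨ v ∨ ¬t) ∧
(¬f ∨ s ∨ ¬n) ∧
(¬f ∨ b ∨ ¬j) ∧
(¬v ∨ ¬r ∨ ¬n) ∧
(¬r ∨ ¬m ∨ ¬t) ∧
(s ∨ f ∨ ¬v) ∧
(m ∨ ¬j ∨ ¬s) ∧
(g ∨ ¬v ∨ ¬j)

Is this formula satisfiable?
Yes

Yes, the formula is satisfiable.

One satisfying assignment is: v=True, r=True, j=True, i=False, g=True, u=True, t=False, f=False, b=False, s=True, n=False, m=True

Verification: With this assignment, all 36 clauses evaluate to true.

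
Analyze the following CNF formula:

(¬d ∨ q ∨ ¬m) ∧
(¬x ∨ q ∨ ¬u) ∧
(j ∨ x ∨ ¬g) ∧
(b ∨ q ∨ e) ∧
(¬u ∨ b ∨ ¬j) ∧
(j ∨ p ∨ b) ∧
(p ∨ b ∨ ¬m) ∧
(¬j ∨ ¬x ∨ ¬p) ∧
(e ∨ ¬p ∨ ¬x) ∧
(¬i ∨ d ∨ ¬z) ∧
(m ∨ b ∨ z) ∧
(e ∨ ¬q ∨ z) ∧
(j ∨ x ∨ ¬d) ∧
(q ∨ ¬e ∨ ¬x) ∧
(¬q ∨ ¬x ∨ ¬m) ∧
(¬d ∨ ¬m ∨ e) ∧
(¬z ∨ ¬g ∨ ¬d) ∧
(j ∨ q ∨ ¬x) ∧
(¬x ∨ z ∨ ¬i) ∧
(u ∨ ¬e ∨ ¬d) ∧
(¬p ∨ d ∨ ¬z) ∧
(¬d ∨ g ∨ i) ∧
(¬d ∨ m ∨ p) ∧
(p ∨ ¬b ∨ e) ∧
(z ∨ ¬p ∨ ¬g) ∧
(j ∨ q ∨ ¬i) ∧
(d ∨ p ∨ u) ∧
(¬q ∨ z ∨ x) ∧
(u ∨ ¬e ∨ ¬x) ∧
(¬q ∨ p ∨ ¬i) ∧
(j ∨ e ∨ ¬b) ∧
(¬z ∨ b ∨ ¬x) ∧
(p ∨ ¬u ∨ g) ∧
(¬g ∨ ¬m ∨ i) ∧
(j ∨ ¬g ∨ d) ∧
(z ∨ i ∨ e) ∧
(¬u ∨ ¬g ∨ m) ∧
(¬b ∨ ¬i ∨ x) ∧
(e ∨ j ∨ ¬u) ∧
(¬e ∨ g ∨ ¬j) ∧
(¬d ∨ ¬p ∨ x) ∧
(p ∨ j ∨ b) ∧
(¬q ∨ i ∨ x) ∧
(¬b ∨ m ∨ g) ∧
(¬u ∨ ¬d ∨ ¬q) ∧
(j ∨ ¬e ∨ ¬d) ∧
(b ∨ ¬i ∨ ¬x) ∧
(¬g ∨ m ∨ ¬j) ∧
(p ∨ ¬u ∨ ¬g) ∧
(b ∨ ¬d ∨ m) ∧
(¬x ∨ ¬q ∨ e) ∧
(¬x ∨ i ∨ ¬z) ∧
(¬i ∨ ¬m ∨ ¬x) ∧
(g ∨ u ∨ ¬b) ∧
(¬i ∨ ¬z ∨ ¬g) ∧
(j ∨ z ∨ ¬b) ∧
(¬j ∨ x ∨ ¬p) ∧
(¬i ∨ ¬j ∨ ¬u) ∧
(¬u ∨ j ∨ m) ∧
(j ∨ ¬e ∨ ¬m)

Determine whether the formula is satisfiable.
No

No, the formula is not satisfiable.

No assignment of truth values to the variables can make all 60 clauses true simultaneously.

The formula is UNSAT (unsatisfiable).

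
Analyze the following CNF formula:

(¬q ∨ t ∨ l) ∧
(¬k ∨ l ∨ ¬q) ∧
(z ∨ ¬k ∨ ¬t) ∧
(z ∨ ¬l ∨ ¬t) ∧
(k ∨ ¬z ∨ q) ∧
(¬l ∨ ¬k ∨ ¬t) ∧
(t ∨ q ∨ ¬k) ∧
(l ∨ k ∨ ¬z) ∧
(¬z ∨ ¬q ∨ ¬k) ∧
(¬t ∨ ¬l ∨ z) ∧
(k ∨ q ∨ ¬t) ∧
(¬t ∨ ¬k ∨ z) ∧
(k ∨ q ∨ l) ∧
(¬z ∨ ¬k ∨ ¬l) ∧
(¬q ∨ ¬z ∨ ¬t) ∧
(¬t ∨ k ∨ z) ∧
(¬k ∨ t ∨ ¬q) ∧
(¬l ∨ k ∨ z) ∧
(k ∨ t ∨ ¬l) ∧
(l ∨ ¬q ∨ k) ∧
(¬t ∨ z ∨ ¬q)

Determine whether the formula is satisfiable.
Yes

Yes, the formula is satisfiable.

One satisfying assignment is: z=True, k=True, l=False, t=True, q=False

Verification: With this assignment, all 21 clauses evaluate to true.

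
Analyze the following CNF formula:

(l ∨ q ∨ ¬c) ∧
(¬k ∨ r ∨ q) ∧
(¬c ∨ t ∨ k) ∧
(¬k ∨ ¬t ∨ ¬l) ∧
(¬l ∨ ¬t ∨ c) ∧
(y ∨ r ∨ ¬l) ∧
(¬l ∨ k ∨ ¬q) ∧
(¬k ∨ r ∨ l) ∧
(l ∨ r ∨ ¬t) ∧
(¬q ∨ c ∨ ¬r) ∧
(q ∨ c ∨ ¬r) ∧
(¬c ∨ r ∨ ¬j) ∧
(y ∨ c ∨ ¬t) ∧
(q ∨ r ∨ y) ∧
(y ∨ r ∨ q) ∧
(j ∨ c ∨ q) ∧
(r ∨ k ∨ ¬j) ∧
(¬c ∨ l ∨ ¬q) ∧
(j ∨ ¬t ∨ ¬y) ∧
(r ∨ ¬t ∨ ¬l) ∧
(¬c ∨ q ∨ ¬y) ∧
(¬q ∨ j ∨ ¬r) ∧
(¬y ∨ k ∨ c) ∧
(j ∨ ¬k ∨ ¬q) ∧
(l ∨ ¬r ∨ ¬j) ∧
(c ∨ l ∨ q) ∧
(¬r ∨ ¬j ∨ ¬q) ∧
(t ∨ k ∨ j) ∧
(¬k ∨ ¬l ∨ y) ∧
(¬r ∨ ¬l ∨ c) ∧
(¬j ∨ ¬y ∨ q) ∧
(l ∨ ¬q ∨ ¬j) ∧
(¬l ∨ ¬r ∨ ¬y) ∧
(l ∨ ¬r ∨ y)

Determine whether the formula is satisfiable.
Yes

Yes, the formula is satisfiable.

One satisfying assignment is: j=True, c=False, k=True, l=True, r=False, y=True, q=True, t=False

Verification: With this assignment, all 34 clauses evaluate to true.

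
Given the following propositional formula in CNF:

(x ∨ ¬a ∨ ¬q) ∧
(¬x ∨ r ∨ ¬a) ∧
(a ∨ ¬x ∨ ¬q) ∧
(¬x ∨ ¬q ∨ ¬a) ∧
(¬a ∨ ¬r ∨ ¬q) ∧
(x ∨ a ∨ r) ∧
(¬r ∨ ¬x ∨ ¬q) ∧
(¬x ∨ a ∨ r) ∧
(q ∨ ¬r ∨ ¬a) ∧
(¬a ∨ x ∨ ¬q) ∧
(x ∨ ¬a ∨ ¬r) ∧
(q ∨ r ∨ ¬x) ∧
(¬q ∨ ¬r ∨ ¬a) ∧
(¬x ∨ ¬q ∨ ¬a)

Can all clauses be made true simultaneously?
Yes

Yes, the formula is satisfiable.

One satisfying assignment is: q=False, x=False, r=False, a=True

Verification: With this assignment, all 14 clauses evaluate to true.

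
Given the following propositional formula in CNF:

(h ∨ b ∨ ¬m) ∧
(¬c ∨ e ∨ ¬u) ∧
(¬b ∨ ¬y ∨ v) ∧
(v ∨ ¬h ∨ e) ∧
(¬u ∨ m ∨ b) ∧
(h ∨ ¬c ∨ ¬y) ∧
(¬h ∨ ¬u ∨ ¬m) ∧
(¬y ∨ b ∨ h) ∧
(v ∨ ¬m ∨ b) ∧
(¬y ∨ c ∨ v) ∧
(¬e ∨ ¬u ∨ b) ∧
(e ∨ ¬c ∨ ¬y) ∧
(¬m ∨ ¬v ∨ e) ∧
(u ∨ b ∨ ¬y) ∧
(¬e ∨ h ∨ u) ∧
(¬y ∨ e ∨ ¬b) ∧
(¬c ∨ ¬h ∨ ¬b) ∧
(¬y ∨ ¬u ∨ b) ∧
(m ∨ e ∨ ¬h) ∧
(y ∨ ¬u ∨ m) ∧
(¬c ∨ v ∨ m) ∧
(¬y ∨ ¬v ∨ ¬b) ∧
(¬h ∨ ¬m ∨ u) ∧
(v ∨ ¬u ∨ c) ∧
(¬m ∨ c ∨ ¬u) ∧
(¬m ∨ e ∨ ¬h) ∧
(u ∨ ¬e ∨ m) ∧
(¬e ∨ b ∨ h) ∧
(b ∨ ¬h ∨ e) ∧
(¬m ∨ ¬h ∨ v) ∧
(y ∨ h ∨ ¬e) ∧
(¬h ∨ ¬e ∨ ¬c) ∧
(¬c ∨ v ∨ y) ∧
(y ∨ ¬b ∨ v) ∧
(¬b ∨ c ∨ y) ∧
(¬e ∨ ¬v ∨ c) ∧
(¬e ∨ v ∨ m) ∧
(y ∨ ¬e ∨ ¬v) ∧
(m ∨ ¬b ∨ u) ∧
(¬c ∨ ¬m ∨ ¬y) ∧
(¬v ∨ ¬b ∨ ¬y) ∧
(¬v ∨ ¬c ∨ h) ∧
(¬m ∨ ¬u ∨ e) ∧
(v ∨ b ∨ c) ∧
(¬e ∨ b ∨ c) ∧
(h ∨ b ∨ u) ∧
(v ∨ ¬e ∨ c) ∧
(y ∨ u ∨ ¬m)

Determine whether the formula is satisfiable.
No

No, the formula is not satisfiable.

No assignment of truth values to the variables can make all 48 clauses true simultaneously.

The formula is UNSAT (unsatisfiable).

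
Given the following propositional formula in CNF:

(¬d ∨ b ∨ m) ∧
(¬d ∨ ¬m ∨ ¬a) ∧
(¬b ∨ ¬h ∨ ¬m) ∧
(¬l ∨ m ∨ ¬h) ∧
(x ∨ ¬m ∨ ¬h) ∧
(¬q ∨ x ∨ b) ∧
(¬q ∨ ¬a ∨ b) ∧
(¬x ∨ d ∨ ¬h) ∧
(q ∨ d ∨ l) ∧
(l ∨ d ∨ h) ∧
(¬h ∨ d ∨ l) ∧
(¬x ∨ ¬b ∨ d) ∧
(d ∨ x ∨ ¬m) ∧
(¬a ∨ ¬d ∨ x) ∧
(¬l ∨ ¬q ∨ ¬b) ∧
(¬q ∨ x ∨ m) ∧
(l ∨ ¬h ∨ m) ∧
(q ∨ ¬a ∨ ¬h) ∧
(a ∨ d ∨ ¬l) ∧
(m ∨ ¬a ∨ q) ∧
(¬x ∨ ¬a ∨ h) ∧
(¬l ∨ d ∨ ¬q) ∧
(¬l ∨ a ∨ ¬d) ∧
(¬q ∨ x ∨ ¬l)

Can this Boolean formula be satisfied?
Yes

Yes, the formula is satisfiable.

One satisfying assignment is: l=False, h=False, b=True, m=False, q=False, d=True, a=False, x=False

Verification: With this assignment, all 24 clauses evaluate to true.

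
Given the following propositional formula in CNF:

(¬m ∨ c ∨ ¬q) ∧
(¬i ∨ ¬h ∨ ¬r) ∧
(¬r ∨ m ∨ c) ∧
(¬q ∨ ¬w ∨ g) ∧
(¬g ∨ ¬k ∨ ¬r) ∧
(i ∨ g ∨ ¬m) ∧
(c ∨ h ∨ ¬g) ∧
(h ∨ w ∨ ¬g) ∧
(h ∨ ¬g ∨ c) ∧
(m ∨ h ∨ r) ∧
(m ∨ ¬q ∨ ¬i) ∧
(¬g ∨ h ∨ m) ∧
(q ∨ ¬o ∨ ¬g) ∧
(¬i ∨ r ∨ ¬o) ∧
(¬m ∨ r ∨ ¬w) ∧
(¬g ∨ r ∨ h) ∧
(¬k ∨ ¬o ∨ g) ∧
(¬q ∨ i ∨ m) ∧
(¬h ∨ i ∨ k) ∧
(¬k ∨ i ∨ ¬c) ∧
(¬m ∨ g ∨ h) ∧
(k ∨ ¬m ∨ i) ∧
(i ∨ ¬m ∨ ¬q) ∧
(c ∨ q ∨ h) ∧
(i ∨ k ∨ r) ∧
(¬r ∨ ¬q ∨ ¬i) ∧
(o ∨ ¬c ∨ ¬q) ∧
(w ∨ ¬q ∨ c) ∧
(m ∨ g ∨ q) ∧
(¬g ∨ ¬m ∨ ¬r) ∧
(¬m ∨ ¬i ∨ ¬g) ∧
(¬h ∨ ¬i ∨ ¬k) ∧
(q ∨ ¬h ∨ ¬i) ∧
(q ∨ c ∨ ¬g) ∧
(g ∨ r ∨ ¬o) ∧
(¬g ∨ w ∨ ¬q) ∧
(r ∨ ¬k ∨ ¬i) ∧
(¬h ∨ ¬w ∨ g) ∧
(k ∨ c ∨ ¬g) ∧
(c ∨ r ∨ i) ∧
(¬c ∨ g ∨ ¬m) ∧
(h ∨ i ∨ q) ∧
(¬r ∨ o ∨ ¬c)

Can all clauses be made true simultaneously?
No

No, the formula is not satisfiable.

No assignment of truth values to the variables can make all 43 clauses true simultaneously.

The formula is UNSAT (unsatisfiable).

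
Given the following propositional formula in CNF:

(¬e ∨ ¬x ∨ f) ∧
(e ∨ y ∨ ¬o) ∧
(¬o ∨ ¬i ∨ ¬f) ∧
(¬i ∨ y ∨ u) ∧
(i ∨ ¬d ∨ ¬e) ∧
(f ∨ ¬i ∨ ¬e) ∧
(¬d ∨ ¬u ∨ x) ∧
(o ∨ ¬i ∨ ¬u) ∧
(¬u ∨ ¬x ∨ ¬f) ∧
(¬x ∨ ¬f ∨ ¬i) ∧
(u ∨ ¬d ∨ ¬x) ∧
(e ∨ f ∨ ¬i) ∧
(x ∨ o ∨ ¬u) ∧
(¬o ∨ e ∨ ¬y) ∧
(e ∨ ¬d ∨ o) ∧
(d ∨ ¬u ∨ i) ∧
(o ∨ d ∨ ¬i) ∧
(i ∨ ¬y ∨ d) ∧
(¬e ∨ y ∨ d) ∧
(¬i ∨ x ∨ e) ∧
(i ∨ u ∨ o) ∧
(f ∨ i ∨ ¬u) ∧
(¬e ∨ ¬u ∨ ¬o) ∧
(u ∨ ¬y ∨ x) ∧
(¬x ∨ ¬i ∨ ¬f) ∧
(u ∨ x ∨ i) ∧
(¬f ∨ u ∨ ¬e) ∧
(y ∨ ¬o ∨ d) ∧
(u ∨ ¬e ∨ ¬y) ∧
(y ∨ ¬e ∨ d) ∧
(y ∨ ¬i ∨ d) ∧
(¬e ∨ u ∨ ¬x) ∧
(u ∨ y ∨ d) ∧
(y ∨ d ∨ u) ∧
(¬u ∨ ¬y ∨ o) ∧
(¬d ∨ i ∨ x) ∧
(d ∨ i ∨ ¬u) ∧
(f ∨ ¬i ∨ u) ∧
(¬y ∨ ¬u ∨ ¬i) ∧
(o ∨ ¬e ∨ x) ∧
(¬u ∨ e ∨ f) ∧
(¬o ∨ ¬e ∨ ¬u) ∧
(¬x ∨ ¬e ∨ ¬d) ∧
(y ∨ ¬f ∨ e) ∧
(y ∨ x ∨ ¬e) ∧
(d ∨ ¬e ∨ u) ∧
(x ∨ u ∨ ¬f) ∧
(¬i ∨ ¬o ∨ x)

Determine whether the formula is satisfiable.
No

No, the formula is not satisfiable.

No assignment of truth values to the variables can make all 48 clauses true simultaneously.

The formula is UNSAT (unsatisfiable).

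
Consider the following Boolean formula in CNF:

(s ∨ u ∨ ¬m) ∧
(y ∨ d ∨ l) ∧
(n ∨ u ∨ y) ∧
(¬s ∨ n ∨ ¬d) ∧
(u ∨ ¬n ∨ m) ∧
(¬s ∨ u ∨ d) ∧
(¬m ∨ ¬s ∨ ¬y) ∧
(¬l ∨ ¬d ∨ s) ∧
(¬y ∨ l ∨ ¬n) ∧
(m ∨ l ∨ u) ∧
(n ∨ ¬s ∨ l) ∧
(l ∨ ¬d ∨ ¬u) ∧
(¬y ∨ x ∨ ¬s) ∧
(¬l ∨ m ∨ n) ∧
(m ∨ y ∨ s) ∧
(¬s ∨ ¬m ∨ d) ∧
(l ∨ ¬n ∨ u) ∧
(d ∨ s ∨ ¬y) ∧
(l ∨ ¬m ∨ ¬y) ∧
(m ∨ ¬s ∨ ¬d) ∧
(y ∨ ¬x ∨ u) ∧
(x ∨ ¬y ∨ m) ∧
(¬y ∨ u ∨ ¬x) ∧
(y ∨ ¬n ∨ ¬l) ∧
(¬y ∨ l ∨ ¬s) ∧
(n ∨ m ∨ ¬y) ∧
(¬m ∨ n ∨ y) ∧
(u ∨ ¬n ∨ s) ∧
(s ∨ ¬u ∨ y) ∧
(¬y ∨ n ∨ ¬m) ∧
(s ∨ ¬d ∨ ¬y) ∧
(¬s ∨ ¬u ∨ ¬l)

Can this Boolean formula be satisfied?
No

No, the formula is not satisfiable.

No assignment of truth values to the variables can make all 32 clauses true simultaneously.

The formula is UNSAT (unsatisfiable).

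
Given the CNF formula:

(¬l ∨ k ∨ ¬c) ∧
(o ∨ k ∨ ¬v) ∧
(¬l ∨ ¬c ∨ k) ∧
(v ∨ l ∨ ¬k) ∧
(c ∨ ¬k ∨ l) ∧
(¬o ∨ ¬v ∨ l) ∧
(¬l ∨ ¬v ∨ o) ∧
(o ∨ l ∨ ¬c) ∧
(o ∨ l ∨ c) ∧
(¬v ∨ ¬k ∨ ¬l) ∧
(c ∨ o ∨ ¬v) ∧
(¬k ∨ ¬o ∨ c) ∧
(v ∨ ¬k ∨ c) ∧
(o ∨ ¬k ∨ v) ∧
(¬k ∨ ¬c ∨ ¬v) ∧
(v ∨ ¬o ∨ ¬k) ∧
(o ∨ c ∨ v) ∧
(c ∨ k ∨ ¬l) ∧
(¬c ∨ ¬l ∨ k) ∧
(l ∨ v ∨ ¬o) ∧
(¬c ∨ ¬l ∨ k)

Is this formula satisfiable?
No

No, the formula is not satisfiable.

No assignment of truth values to the variables can make all 21 clauses true simultaneously.

The formula is UNSAT (unsatisfiable).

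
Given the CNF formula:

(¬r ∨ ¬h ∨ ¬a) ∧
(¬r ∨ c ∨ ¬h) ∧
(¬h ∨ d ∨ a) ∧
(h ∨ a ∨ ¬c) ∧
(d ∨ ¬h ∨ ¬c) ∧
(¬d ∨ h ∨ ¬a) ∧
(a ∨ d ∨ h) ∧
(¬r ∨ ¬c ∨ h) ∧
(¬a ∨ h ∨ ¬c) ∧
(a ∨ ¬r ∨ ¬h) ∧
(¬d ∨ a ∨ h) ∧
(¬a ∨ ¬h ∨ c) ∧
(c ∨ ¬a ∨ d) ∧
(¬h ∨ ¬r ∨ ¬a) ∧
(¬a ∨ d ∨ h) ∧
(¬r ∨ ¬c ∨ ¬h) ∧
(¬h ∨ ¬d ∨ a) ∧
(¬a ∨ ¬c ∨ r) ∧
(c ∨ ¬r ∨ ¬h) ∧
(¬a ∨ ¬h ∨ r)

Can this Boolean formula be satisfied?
No

No, the formula is not satisfiable.

No assignment of truth values to the variables can make all 20 clauses true simultaneously.

The formula is UNSAT (unsatisfiable).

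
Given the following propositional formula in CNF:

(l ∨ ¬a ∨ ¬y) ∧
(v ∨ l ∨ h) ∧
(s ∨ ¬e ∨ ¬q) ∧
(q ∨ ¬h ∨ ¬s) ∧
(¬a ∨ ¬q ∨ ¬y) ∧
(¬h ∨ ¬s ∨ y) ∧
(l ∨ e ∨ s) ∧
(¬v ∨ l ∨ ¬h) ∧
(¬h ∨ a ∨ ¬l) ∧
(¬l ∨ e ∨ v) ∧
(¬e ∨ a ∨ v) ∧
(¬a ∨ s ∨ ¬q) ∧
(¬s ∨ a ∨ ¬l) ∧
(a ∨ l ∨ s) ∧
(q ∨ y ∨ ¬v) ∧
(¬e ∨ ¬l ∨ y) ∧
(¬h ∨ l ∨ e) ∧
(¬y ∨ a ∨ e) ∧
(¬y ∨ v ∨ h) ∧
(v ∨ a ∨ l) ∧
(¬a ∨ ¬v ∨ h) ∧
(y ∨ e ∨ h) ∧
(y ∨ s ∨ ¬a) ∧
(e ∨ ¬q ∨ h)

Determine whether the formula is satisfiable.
Yes

Yes, the formula is satisfiable.

One satisfying assignment is: y=True, q=False, l=True, s=False, e=False, v=True, a=True, h=True

Verification: With this assignment, all 24 clauses evaluate to true.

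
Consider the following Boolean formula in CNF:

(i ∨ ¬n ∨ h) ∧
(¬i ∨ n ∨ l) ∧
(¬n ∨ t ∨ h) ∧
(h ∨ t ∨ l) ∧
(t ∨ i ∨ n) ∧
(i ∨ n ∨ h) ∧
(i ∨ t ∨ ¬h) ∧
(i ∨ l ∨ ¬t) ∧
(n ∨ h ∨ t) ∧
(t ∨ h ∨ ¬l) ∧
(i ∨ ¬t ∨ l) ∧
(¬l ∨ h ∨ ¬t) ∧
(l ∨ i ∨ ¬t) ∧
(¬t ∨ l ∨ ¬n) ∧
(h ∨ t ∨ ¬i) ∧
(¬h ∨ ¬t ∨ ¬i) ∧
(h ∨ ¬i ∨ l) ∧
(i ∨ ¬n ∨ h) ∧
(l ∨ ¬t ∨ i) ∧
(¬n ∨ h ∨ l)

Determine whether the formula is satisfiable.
Yes

Yes, the formula is satisfiable.

One satisfying assignment is: l=True, i=False, n=False, t=True, h=True

Verification: With this assignment, all 20 clauses evaluate to true.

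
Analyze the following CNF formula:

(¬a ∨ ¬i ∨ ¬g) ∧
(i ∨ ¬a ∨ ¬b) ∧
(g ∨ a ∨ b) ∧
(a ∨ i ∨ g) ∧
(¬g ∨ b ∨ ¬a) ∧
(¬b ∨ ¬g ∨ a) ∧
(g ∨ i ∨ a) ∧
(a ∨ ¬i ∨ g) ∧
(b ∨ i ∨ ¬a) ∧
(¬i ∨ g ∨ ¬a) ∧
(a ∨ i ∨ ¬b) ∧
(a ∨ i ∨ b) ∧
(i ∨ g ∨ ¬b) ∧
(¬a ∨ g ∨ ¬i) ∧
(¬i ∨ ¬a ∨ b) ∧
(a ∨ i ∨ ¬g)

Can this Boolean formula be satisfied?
Yes

Yes, the formula is satisfiable.

One satisfying assignment is: g=True, a=False, b=False, i=True

Verification: With this assignment, all 16 clauses evaluate to true.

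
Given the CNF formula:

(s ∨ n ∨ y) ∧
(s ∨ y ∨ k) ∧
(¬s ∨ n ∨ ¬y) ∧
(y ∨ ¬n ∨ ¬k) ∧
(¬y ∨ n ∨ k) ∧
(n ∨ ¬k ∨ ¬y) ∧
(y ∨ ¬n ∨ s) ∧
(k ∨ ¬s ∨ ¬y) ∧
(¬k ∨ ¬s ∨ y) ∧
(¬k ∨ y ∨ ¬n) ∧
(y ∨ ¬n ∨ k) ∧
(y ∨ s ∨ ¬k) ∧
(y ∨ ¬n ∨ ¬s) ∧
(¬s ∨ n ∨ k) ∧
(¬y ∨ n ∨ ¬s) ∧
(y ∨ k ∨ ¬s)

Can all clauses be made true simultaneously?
Yes

Yes, the formula is satisfiable.

One satisfying assignment is: y=True, k=False, s=False, n=True

Verification: With this assignment, all 16 clauses evaluate to true.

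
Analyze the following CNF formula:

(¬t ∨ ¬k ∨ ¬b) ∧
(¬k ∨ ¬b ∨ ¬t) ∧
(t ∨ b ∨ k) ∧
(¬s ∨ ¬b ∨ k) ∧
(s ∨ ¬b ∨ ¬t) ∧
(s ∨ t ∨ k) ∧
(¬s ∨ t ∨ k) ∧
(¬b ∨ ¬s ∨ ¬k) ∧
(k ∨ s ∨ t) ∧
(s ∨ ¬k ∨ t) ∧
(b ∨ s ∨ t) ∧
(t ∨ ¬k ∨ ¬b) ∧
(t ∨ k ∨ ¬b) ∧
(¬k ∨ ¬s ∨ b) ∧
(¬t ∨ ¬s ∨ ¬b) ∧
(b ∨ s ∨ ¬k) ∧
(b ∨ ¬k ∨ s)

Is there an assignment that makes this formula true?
Yes

Yes, the formula is satisfiable.

One satisfying assignment is: b=False, s=False, k=False, t=True

Verification: With this assignment, all 17 clauses evaluate to true.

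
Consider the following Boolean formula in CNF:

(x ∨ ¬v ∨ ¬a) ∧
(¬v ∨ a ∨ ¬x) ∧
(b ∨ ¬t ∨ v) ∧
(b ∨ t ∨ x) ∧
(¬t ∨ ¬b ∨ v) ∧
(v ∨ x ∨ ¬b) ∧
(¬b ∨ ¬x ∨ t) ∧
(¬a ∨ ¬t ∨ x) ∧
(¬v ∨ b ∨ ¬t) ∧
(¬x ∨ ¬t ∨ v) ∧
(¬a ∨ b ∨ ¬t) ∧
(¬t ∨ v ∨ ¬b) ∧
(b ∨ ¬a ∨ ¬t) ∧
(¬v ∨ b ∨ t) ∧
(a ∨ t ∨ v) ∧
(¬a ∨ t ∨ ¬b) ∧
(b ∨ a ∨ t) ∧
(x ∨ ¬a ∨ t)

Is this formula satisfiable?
Yes

Yes, the formula is satisfiable.

One satisfying assignment is: v=True, t=False, b=True, x=False, a=False

Verification: With this assignment, all 18 clauses evaluate to true.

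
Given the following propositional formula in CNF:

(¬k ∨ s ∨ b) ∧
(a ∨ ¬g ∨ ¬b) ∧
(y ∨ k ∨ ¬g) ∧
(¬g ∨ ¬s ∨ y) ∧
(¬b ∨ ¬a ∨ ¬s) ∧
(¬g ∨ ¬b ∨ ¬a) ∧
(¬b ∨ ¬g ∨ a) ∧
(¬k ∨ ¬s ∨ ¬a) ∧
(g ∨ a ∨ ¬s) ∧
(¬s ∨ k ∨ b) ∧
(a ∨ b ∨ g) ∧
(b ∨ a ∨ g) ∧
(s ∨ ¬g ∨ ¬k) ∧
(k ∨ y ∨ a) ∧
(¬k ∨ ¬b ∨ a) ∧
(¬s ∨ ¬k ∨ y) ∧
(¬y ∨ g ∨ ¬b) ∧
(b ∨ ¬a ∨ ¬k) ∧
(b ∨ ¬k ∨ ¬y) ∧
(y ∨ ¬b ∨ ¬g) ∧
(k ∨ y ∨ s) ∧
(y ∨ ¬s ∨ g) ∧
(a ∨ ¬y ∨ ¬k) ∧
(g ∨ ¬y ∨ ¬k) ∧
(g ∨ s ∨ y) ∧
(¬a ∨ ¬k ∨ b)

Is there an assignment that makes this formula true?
Yes

Yes, the formula is satisfiable.

One satisfying assignment is: s=False, b=False, g=True, y=True, a=False, k=False

Verification: With this assignment, all 26 clauses evaluate to true.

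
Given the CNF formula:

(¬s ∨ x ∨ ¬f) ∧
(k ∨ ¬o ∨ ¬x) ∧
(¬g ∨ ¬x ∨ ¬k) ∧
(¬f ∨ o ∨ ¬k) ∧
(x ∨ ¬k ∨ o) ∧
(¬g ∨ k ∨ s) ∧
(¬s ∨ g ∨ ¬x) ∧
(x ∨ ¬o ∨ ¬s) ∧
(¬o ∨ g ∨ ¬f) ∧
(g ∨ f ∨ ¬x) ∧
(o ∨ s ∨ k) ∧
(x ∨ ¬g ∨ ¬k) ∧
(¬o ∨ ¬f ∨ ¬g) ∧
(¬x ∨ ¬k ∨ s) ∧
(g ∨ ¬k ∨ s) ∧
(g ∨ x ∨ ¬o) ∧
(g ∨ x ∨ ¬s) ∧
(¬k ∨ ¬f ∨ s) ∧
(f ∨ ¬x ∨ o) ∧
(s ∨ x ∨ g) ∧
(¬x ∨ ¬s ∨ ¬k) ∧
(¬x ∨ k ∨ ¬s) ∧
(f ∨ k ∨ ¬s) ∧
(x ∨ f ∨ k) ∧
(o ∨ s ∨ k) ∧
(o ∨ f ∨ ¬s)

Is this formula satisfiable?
No

No, the formula is not satisfiable.

No assignment of truth values to the variables can make all 26 clauses true simultaneously.

The formula is UNSAT (unsatisfiable).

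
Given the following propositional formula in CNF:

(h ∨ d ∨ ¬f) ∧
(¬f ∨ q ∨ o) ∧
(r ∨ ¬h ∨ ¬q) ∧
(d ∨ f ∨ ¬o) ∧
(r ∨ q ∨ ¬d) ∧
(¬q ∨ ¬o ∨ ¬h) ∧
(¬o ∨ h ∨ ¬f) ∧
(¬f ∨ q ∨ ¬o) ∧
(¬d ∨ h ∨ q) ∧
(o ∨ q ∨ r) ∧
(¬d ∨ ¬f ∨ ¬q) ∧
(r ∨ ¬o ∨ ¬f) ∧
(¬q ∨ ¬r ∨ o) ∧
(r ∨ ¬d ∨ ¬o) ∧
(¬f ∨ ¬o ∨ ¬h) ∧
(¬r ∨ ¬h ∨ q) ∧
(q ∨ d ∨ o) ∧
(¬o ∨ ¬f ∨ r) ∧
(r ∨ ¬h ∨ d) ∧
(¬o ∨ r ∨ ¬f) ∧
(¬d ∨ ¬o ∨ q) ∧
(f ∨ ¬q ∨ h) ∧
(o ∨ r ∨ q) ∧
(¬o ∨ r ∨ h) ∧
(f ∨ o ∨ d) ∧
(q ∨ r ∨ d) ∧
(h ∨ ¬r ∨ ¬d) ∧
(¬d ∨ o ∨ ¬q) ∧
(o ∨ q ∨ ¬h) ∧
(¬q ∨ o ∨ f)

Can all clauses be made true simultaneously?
No

No, the formula is not satisfiable.

No assignment of truth values to the variables can make all 30 clauses true simultaneously.

The formula is UNSAT (unsatisfiable).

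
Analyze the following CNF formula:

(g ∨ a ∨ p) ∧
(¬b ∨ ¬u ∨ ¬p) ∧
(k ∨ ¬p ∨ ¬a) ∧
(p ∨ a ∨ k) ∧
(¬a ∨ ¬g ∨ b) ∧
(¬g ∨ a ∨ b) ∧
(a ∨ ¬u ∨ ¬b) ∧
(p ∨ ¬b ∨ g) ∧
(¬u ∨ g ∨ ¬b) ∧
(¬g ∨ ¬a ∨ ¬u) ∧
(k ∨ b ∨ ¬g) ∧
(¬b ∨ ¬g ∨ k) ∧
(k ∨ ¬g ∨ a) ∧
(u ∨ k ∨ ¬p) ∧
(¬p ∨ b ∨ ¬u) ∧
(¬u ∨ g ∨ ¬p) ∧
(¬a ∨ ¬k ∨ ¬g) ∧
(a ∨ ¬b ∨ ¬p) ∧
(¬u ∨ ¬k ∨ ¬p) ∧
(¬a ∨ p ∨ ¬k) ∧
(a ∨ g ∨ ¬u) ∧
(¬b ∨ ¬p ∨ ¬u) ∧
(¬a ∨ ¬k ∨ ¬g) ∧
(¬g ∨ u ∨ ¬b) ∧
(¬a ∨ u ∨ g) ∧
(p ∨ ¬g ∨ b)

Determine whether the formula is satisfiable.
Yes

Yes, the formula is satisfiable.

One satisfying assignment is: p=False, b=False, a=True, u=True, g=False, k=False

Verification: With this assignment, all 26 clauses evaluate to true.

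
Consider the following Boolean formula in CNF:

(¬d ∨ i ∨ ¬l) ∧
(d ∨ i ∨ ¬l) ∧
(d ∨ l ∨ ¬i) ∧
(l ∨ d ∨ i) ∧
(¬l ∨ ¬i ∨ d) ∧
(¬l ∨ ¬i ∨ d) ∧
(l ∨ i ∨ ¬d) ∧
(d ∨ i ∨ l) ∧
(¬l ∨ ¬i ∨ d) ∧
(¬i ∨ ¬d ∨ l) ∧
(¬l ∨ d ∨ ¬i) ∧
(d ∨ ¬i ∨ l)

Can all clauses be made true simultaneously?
Yes

Yes, the formula is satisfiable.

One satisfying assignment is: i=True, d=True, l=True

Verification: With this assignment, all 12 clauses evaluate to true.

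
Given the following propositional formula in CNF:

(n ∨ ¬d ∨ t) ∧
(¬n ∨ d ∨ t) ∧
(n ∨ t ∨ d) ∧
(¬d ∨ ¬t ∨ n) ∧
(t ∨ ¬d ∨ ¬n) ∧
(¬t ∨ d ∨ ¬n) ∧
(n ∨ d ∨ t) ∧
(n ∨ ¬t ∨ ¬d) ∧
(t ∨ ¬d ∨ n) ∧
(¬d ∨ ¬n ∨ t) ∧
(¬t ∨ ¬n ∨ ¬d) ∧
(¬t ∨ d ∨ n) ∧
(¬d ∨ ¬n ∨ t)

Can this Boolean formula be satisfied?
No

No, the formula is not satisfiable.

No assignment of truth values to the variables can make all 13 clauses true simultaneously.

The formula is UNSAT (unsatisfiable).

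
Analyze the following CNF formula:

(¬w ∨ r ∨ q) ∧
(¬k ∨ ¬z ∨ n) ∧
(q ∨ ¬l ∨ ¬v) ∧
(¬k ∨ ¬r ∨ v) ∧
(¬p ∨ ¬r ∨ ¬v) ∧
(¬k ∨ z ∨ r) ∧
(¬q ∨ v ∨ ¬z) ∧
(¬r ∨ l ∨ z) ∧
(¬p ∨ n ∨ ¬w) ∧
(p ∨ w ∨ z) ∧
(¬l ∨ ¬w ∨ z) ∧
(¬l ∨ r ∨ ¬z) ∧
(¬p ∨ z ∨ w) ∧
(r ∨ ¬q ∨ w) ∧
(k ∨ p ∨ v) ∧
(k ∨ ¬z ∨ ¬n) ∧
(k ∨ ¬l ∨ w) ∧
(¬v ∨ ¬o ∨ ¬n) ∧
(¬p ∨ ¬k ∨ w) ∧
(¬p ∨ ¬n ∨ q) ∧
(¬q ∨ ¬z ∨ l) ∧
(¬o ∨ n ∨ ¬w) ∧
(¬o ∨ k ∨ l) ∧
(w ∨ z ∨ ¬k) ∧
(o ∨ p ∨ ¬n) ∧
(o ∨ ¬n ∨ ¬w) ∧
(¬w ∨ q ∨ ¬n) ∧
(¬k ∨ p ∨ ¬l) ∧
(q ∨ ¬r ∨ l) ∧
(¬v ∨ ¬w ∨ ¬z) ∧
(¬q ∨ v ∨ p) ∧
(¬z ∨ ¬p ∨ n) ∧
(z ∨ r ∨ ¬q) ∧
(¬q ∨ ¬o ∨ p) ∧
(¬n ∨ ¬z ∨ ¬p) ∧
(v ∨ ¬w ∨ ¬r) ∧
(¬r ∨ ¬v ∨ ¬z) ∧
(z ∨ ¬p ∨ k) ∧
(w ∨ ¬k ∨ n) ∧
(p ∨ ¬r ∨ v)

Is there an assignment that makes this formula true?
Yes

Yes, the formula is satisfiable.

One satisfying assignment is: l=False, w=False, z=True, k=True, o=True, r=False, n=True, q=False, v=False, p=False

Verification: With this assignment, all 40 clauses evaluate to true.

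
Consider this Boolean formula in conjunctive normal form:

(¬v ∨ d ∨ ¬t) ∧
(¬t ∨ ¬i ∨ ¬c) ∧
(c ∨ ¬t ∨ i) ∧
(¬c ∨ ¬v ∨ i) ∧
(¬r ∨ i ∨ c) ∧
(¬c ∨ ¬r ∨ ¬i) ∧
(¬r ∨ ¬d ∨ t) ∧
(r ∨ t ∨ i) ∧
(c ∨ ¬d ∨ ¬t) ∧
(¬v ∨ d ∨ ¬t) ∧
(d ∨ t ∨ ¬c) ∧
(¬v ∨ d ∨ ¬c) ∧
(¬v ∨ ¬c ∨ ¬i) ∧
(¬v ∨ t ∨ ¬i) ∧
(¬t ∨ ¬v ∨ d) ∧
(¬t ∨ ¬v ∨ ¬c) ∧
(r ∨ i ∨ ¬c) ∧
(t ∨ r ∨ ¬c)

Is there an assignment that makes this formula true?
Yes

Yes, the formula is satisfiable.

One satisfying assignment is: v=False, t=False, r=False, d=False, c=False, i=True

Verification: With this assignment, all 18 clauses evaluate to true.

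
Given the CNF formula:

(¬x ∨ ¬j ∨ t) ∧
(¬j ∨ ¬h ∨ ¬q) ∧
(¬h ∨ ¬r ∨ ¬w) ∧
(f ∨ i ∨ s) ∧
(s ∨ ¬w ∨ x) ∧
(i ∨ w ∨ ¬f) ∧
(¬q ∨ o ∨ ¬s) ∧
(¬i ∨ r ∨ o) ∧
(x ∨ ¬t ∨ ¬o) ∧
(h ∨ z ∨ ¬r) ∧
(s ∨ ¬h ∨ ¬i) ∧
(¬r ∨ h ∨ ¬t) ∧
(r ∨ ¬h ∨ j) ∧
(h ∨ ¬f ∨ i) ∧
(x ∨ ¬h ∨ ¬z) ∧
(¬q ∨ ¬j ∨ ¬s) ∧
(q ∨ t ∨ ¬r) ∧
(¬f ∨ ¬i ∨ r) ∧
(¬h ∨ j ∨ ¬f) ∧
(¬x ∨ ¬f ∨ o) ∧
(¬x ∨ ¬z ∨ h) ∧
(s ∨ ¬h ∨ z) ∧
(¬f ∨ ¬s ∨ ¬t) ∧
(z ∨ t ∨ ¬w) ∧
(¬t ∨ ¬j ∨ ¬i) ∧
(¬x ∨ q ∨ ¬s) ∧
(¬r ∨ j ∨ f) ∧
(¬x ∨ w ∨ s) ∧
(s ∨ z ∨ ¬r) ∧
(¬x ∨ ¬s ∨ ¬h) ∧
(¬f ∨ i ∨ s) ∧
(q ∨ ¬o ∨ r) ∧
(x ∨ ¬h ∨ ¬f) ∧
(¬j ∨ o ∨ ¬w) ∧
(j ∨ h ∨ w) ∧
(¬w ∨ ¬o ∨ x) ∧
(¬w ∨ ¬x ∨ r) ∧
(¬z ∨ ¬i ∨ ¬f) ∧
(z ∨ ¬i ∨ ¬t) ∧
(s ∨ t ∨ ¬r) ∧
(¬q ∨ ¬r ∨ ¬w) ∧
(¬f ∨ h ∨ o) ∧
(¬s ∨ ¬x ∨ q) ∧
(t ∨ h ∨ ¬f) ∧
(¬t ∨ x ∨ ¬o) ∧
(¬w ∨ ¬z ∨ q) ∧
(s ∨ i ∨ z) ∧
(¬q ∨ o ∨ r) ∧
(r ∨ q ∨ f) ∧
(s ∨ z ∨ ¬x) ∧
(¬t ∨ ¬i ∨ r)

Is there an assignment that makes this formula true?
Yes

Yes, the formula is satisfiable.

One satisfying assignment is: q=True, s=False, j=True, t=False, i=True, f=False, w=False, x=False, h=False, z=False, o=True, r=False

Verification: With this assignment, all 51 clauses evaluate to true.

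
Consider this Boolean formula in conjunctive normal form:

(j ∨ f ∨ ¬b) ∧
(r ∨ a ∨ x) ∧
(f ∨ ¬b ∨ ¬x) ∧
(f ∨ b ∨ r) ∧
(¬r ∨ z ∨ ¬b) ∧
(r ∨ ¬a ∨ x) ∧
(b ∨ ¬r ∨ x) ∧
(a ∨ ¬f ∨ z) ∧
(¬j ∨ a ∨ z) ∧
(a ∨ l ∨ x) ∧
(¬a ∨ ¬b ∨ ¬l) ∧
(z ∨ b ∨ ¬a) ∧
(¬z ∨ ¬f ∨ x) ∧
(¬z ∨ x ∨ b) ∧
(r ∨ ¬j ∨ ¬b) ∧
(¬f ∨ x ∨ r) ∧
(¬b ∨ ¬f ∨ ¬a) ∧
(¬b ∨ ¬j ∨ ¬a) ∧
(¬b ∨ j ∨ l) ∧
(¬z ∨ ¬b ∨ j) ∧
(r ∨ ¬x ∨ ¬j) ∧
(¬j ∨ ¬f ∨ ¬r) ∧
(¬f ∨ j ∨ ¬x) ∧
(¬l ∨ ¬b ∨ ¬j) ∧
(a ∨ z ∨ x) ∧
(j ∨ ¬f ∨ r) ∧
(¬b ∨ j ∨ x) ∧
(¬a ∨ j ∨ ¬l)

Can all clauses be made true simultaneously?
Yes

Yes, the formula is satisfiable.

One satisfying assignment is: j=False, x=True, a=True, b=False, z=True, r=True, f=False, l=False

Verification: With this assignment, all 28 clauses evaluate to true.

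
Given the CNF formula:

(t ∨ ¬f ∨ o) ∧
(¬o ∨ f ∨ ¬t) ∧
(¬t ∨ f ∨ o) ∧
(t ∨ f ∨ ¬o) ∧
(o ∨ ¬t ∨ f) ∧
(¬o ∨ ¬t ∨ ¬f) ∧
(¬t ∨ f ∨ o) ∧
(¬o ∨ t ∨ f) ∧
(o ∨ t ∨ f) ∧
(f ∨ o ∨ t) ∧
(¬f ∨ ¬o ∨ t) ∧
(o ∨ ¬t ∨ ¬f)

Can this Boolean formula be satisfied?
No

No, the formula is not satisfiable.

No assignment of truth values to the variables can make all 12 clauses true simultaneously.

The formula is UNSAT (unsatisfiable).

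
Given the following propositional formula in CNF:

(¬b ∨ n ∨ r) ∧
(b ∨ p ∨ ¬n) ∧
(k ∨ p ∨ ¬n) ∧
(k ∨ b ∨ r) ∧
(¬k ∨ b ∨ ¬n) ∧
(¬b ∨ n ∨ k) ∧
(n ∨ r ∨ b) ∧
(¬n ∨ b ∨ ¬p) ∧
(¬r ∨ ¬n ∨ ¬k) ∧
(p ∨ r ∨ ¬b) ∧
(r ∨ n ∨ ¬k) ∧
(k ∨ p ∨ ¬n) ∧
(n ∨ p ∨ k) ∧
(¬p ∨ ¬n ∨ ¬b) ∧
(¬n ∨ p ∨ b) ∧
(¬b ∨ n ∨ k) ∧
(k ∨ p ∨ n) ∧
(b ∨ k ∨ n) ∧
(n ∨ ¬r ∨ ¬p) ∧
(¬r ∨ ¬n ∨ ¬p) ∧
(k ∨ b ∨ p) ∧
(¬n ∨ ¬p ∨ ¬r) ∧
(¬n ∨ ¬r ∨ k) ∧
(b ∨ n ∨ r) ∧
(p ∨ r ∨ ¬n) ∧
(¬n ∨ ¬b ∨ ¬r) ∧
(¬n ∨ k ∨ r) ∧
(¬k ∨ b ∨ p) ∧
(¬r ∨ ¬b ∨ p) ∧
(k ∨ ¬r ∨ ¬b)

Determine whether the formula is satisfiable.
No

No, the formula is not satisfiable.

No assignment of truth values to the variables can make all 30 clauses true simultaneously.

The formula is UNSAT (unsatisfiable).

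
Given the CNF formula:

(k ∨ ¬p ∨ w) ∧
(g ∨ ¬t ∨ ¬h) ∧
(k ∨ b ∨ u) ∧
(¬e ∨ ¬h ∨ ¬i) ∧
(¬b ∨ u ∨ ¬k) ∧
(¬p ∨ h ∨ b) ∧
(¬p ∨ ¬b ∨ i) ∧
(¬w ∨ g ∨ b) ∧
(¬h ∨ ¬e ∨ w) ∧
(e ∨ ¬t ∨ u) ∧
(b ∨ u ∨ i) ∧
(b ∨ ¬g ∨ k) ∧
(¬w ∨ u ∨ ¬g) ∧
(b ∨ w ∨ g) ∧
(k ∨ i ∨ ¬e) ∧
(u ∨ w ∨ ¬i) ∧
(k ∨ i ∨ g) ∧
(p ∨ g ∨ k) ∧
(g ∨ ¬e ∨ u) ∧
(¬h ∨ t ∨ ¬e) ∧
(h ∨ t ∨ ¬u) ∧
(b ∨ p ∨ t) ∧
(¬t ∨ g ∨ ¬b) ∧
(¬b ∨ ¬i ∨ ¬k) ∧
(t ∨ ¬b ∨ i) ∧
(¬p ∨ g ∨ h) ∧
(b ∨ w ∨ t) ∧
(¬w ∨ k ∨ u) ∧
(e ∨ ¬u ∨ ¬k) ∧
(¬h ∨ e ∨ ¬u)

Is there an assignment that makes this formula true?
Yes

Yes, the formula is satisfiable.

One satisfying assignment is: w=True, t=True, b=False, h=True, k=True, p=False, e=True, i=False, g=True, u=True

Verification: With this assignment, all 30 clauses evaluate to true.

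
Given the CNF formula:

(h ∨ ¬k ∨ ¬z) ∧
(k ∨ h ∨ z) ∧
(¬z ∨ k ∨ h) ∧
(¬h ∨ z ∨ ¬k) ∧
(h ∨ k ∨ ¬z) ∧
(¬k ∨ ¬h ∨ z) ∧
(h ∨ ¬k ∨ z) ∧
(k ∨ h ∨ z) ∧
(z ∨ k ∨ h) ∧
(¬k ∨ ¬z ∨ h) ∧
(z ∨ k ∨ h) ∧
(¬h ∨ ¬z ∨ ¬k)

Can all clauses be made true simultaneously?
Yes

Yes, the formula is satisfiable.

One satisfying assignment is: z=False, h=True, k=False

Verification: With this assignment, all 12 clauses evaluate to true.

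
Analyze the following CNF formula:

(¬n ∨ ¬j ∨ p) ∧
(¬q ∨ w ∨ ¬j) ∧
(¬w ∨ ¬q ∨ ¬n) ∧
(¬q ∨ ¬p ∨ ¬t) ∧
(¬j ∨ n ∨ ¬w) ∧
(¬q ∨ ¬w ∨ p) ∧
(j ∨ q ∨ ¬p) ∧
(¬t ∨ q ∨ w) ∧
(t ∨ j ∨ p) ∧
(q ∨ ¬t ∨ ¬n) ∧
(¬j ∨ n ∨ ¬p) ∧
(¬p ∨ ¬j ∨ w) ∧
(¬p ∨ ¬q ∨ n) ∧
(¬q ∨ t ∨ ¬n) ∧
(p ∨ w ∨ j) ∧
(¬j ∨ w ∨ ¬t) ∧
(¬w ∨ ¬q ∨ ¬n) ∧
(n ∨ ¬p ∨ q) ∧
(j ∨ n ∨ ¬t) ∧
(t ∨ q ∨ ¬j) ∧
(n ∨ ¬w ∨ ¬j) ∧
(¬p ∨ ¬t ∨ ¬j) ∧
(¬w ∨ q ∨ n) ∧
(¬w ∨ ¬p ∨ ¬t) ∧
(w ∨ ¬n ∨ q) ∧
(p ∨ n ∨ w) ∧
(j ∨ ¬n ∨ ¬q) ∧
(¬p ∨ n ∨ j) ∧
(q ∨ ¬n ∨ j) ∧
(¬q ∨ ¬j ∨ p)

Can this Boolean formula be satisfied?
No

No, the formula is not satisfiable.

No assignment of truth values to the variables can make all 30 clauses true simultaneously.

The formula is UNSAT (unsatisfiable).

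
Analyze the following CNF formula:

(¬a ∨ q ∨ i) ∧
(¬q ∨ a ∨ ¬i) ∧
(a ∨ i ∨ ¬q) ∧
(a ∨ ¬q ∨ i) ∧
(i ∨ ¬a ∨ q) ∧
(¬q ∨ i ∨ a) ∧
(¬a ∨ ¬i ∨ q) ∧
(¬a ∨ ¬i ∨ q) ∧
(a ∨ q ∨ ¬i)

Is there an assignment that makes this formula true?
Yes

Yes, the formula is satisfiable.

One satisfying assignment is: i=False, q=False, a=False

Verification: With this assignment, all 9 clauses evaluate to true.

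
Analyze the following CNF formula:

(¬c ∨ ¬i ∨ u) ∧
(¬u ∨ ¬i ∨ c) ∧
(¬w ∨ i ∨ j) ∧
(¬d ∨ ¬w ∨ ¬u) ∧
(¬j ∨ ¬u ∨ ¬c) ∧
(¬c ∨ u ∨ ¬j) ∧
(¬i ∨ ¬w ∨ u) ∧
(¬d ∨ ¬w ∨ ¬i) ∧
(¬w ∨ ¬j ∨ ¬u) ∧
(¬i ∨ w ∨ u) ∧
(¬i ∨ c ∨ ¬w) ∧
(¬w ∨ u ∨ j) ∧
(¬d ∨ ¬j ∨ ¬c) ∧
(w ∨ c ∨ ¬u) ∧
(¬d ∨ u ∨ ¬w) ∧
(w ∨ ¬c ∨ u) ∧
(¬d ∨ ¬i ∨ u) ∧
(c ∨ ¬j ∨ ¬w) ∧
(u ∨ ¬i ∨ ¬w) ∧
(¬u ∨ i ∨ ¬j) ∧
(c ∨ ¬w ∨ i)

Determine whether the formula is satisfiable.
Yes

Yes, the formula is satisfiable.

One satisfying assignment is: d=False, i=False, u=False, c=False, j=False, w=False

Verification: With this assignment, all 21 clauses evaluate to true.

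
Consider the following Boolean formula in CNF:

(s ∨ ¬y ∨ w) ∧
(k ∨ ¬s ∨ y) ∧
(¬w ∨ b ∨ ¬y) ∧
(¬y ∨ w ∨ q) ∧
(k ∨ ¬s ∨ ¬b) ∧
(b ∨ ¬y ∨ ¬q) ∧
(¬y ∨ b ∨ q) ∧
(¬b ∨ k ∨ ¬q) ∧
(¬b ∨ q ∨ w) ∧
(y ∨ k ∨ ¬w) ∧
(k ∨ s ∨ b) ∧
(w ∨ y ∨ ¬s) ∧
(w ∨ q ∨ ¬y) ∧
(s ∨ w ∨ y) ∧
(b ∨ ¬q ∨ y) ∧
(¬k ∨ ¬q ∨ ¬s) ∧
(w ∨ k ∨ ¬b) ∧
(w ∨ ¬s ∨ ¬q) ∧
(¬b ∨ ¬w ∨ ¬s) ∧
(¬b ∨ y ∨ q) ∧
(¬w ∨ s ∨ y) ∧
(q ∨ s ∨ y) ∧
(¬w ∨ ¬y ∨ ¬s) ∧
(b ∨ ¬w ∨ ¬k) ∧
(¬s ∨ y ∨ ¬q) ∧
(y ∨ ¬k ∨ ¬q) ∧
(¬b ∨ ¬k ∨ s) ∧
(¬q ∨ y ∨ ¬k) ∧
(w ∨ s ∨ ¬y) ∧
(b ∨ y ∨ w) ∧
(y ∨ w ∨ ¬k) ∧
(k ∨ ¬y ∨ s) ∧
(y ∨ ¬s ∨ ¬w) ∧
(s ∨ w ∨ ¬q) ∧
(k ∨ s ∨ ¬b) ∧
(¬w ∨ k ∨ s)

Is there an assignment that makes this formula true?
No

No, the formula is not satisfiable.

No assignment of truth values to the variables can make all 36 clauses true simultaneously.

The formula is UNSAT (unsatisfiable).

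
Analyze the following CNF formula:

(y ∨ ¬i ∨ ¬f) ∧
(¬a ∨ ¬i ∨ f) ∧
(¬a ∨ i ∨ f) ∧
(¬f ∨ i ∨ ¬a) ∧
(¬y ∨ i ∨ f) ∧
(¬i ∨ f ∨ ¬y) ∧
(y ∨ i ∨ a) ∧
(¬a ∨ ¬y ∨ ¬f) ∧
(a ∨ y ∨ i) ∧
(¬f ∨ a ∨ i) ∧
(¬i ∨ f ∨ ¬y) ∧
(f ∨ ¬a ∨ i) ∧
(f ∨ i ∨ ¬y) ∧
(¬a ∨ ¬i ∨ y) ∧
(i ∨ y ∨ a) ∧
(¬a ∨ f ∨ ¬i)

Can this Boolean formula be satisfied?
Yes

Yes, the formula is satisfiable.

One satisfying assignment is: a=False, y=False, i=True, f=False

Verification: With this assignment, all 16 clauses evaluate to true.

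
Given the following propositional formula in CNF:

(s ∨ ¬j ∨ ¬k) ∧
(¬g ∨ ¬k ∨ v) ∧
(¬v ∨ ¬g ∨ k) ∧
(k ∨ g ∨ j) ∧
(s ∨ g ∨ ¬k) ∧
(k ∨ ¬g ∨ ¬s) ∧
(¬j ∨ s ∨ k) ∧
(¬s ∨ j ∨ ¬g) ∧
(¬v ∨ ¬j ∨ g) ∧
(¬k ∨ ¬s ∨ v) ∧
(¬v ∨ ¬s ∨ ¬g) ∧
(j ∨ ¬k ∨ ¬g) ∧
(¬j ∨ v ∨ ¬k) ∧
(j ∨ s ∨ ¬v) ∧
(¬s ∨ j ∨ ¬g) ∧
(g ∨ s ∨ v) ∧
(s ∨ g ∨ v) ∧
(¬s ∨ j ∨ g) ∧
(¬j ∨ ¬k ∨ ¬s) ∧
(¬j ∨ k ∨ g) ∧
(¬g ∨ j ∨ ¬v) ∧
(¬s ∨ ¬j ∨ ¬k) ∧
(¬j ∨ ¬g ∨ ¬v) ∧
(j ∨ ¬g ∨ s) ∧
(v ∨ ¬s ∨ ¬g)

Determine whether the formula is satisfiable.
No

No, the formula is not satisfiable.

No assignment of truth values to the variables can make all 25 clauses true simultaneously.

The formula is UNSAT (unsatisfiable).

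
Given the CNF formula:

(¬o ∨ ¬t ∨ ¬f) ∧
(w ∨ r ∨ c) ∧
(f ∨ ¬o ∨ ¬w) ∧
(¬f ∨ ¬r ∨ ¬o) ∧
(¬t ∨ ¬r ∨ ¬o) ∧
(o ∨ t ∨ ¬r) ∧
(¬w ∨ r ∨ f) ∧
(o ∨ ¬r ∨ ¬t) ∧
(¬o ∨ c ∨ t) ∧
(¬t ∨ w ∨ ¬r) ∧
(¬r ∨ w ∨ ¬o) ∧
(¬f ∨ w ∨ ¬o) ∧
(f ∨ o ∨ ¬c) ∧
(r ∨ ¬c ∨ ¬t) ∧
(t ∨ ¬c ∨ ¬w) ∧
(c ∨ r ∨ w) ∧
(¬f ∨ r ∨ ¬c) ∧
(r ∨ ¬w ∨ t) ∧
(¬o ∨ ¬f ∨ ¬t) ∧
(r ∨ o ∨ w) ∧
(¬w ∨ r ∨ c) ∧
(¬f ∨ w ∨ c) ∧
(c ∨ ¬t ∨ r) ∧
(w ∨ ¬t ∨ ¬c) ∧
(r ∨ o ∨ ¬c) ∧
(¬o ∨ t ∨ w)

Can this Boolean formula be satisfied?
No

No, the formula is not satisfiable.

No assignment of truth values to the variables can make all 26 clauses true simultaneously.

The formula is UNSAT (unsatisfiable).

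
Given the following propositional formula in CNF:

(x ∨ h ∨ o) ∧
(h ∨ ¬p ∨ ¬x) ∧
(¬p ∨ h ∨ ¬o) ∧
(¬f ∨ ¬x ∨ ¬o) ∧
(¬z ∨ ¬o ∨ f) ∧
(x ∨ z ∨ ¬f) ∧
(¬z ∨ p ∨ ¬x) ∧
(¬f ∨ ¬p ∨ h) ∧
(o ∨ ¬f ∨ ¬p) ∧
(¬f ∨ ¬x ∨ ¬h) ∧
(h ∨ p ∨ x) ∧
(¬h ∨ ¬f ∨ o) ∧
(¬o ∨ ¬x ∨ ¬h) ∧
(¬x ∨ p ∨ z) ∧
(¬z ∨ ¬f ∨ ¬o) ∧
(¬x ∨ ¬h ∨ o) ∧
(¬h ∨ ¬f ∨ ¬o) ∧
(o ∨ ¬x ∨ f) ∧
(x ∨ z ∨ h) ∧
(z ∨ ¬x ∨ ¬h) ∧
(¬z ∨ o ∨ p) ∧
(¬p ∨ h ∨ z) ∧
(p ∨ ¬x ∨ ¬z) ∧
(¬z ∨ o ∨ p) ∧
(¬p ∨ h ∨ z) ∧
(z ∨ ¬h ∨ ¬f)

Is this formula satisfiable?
Yes

Yes, the formula is satisfiable.

One satisfying assignment is: p=False, z=False, f=False, x=False, h=True, o=False

Verification: With this assignment, all 26 clauses evaluate to true.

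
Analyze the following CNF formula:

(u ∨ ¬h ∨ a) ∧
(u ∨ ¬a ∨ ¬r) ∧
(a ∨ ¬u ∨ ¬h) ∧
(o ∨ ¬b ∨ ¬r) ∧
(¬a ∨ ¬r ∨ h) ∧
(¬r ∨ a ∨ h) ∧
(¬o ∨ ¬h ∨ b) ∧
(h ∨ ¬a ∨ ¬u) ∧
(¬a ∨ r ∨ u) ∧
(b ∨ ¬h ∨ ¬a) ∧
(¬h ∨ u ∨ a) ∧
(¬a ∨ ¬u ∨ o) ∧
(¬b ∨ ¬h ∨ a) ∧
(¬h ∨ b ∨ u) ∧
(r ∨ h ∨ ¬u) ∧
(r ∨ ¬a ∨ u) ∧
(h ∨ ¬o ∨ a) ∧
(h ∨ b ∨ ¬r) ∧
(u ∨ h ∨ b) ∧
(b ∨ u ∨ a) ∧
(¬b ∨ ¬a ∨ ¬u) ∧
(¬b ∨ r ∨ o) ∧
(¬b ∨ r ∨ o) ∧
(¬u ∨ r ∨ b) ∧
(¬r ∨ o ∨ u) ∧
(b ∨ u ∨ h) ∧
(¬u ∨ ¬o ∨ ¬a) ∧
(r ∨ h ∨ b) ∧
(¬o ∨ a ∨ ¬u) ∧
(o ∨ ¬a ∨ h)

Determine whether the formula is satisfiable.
No

No, the formula is not satisfiable.

No assignment of truth values to the variables can make all 30 clauses true simultaneously.

The formula is UNSAT (unsatisfiable).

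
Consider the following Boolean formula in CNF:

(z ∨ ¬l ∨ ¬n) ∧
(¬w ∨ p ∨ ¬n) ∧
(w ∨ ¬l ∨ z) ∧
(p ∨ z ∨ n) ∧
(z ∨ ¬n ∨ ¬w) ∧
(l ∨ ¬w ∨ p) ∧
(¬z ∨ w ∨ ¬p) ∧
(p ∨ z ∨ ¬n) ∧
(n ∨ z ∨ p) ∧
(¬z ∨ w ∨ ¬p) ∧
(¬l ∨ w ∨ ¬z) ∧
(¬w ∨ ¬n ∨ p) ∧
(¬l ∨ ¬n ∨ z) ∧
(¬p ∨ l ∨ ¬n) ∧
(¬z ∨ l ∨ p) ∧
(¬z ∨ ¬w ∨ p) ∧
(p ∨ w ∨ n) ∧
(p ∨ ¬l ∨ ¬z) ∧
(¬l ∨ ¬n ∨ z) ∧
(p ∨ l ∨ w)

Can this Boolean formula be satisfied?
Yes

Yes, the formula is satisfiable.

One satisfying assignment is: z=False, l=False, p=True, w=False, n=False

Verification: With this assignment, all 20 clauses evaluate to true.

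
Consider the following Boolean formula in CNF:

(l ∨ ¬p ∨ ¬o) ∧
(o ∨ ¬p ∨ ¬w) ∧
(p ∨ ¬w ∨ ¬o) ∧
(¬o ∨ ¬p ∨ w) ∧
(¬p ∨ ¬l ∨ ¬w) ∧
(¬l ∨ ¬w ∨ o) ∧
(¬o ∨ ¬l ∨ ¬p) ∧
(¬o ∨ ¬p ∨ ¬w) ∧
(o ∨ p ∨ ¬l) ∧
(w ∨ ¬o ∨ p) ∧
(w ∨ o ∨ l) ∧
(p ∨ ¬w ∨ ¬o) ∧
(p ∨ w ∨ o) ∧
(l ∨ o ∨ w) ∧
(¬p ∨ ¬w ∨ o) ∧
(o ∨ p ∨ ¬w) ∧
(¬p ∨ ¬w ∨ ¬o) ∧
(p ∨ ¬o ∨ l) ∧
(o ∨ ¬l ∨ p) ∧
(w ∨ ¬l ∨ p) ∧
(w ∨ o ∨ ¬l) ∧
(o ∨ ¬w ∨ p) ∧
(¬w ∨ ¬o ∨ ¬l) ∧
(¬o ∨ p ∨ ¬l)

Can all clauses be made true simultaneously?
No

No, the formula is not satisfiable.

No assignment of truth values to the variables can make all 24 clauses true simultaneously.

The formula is UNSAT (unsatisfiable).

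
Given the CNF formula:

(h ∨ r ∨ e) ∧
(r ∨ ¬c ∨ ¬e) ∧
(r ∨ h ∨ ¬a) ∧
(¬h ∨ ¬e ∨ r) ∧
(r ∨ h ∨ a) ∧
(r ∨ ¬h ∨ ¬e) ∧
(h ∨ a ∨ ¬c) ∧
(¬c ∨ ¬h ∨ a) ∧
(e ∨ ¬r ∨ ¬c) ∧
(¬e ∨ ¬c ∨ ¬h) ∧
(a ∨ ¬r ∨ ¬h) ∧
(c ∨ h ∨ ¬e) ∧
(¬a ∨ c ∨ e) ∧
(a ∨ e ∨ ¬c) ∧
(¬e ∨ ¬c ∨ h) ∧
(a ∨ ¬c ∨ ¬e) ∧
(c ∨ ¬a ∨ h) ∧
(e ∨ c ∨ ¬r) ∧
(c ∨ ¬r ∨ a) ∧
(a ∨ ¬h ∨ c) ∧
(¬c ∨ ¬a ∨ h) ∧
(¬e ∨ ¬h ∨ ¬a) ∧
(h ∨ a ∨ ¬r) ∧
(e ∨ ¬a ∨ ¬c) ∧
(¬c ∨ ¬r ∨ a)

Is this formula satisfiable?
No

No, the formula is not satisfiable.

No assignment of truth values to the variables can make all 25 clauses true simultaneously.

The formula is UNSAT (unsatisfiable).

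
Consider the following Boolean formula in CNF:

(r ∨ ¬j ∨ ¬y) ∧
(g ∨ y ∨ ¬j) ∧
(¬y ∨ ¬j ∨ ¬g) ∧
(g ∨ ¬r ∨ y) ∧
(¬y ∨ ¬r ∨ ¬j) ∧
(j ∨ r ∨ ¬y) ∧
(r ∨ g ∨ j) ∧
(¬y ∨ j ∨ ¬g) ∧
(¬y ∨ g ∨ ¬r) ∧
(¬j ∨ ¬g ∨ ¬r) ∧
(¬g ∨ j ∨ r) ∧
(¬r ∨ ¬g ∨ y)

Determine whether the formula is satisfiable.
Yes

Yes, the formula is satisfiable.

One satisfying assignment is: j=True, r=False, y=False, g=True

Verification: With this assignment, all 12 clauses evaluate to true.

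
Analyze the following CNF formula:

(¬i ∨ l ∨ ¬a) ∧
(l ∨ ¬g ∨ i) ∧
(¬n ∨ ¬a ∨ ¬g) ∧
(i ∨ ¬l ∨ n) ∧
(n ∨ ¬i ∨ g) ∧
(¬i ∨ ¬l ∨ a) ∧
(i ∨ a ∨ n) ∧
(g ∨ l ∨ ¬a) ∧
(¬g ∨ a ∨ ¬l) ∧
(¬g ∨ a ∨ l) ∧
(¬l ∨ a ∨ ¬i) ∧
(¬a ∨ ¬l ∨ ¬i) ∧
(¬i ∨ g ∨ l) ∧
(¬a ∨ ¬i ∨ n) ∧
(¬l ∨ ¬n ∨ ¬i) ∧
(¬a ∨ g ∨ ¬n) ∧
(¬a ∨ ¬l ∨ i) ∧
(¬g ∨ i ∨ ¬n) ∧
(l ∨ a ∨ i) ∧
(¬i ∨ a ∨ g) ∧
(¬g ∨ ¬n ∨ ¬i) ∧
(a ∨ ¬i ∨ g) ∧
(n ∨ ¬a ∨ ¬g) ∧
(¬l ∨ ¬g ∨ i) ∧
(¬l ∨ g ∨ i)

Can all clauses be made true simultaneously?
No

No, the formula is not satisfiable.

No assignment of truth values to the variables can make all 25 clauses true simultaneously.

The formula is UNSAT (unsatisfiable).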